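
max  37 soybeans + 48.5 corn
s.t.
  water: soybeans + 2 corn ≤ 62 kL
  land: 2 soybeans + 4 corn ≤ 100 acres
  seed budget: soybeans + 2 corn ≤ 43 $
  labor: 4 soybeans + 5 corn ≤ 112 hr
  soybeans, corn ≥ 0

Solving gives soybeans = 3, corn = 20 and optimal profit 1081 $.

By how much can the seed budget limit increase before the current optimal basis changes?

Binding constraints: seed budget, labor. The basis is B = [[1,2],[4,5]] with det -3.
Per unit increase in seed budget, x* moves by d = (-1.6667, 1.3333).
The basis stays optimal until soybeans reaches 0; allowable increase = 1.8 $.

1.8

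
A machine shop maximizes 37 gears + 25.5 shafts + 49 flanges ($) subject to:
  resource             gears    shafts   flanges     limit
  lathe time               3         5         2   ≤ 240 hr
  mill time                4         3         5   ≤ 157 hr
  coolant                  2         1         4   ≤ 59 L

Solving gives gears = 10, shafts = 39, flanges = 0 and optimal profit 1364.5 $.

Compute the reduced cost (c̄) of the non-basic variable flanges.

Binding: mill time and coolant. Non-binding: lathe time (15 unused).
Since lathe time is not tight, its dual is 0.
Dual feasibility on the basic columns requires 4·y_mill time + 2·y_coolant = 37, 3·y_mill time + 1·y_coolant = 25.5.
Solving: y_mill time = 7, y_coolant = 4.5.
Reduced cost of flanges: c₃ − yᵀa₃ = 49 − (7·5 + 4.5·4) = 49 − 53 = -4.

-4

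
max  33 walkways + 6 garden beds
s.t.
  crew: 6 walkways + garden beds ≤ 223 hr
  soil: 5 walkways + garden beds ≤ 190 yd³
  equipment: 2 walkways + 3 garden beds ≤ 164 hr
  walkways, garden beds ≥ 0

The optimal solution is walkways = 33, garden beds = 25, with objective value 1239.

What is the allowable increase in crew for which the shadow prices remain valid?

Binding constraints: crew, soil. The basis is B = [[6,1],[5,1]] with det 1.
Per unit increase in crew, x* moves by d = (1, -5).
The basis stays optimal until garden beds reaches 0; allowable increase = 5 hr.

5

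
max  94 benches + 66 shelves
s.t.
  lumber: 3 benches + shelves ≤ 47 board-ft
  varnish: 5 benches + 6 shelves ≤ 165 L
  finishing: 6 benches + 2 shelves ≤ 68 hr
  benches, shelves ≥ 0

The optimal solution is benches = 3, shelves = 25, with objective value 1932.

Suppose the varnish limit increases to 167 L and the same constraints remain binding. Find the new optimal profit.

Binding: varnish and finishing. Non-binding: lumber (13 unused).
Since lumber is not tight, its dual is 0.
From A_Bᵀ y = c: 5·y_varnish + 6·y_finishing = 94; 6·y_varnish + 2·y_finishing = 66.
Solving: y_varnish = 8, y_finishing = 9.
Δz = y_varnish·Δb = 8 × (2) = 16, so new z* = 1932 + 16 = 1948.

1948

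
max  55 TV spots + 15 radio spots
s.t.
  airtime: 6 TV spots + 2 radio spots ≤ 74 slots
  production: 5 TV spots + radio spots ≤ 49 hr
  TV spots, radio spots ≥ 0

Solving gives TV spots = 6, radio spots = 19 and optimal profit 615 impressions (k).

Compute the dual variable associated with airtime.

5

At the optimum: airtime uses 74 of 74 (binding); production uses 49 of 49 (binding).
The binding rows give the dual system: 6·y_airtime + 5·y_production = 55 and 2·y_airtime + 1·y_production = 15.
→ y_airtime = 5 and y_production = 5.
Shadow price of airtime = 5.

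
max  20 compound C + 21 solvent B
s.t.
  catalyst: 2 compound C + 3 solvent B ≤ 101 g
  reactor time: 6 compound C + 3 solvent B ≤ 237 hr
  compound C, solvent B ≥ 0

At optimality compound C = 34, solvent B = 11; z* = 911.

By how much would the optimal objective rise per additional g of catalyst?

5.5

Check each constraint at x*: catalyst 101/101 (tight); reactor time 237/237 (tight).
The binding rows give the dual system: 2·y_catalyst + 6·y_reactor time = 20 and 3·y_catalyst + 3·y_reactor time = 21.
→ y_catalyst = 5.5 and y_reactor time = 1.5.
Shadow price of catalyst = 5.5.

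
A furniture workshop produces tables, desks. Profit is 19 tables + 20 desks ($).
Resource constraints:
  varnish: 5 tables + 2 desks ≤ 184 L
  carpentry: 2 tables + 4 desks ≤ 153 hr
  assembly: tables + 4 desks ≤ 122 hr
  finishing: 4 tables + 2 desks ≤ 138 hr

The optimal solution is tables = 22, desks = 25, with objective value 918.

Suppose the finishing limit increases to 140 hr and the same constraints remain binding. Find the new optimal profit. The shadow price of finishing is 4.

Δb = 2, so new z* = 918 + (4)·(2) = 918 + 8 = 926.

926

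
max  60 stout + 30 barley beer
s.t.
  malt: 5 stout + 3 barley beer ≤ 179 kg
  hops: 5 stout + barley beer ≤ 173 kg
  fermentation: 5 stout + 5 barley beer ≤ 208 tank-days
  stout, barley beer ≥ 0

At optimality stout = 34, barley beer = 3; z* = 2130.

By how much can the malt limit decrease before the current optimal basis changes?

6

Binding constraints: malt, hops. The basis is B = [[5,3],[5,1]] with det -10.
Per unit decrease in malt, x* moves by d = (0.1, -0.5).
The basis stays optimal until barley beer reaches 0; allowable decrease = 6 kg.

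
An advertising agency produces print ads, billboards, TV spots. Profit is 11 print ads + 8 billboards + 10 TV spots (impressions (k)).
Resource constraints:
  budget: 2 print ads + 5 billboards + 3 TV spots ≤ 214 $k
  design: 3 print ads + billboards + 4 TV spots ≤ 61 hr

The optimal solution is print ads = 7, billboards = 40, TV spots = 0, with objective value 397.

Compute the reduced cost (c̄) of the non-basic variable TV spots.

Check each constraint at x*: budget 214/214 (tight); design 61/61 (tight).
Dual feasibility on the basic columns requires 2·y_budget + 3·y_design = 11, 5·y_budget + 1·y_design = 8.
→ y_budget = 1 and y_design = 3.
Reduced cost of TV spots: c₃ − yᵀa₃ = 10 − (1·3 + 3·4) = 10 − 15 = -5.

-5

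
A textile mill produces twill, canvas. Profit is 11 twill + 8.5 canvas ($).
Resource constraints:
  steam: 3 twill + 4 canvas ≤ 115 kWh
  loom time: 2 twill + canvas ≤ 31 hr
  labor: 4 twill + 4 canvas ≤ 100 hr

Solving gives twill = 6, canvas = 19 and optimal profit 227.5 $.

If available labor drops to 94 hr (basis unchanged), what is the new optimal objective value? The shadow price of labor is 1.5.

218.5

Δb = -6, so new z* = 227.5 + (1.5)·(-6) = 227.5 − 9 = 218.5.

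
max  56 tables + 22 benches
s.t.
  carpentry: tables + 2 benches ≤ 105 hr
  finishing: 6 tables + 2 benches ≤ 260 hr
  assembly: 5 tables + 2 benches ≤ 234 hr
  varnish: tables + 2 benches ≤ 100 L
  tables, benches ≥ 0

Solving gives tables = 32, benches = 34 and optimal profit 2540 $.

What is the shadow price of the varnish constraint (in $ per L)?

Binding: finishing and varnish. Non-binding: carpentry (5 unused), assembly (6 unused).
Slack constraints have shadow price 0 (complementary slackness).
From A_Bᵀ y = c: 6·y_finishing + 1·y_varnish = 56; 2·y_finishing + 2·y_varnish = 22.
Solving: y_finishing = 9, y_varnish = 2.
Shadow price of varnish = 2.

2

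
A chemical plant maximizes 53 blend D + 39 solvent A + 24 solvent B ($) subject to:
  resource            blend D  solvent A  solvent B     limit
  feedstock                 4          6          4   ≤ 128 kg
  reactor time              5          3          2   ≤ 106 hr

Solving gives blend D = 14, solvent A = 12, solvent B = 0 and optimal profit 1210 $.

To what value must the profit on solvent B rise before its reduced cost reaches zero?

Check each constraint at x*: feedstock 128/128 (tight); reactor time 106/106 (tight).
From A_Bᵀ y = c: 4·y_feedstock + 5·y_reactor time = 53; 6·y_feedstock + 3·y_reactor time = 39.
Solving: y_feedstock = 2, y_reactor time = 9.
solvent B enters the basis when its profit ≥ yᵀa₃ = 2·4 + 9·2 = 26.

26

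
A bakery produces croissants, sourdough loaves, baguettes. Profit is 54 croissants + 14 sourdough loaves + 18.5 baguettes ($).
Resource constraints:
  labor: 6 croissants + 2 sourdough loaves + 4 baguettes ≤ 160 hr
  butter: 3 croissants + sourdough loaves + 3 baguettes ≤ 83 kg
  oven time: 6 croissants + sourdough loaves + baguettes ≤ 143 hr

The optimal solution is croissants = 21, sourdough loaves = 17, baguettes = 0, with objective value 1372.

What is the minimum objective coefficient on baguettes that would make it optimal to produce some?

Binding: labor and oven time. Non-binding: butter (3 unused).
By complementary slackness, y = 0 for the non-binding constraint.
Dual feasibility on the basic columns requires 6·y_labor + 6·y_oven time = 54, 2·y_labor + 1·y_oven time = 14.
Solving: y_labor = 5, y_oven time = 4.
baguettes enters the basis when its profit ≥ yᵀa₃ = 5·4 + 4·1 = 24.

24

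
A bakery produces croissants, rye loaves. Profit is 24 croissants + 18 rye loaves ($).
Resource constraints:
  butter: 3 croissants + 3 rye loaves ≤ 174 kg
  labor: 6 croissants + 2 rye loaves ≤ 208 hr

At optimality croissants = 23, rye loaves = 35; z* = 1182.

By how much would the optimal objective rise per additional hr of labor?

Both butter and labor are binding at x*.
The binding rows give the dual system: 3·y_butter + 6·y_labor = 24 and 3·y_butter + 2·y_labor = 18.
Solving: y_butter = 5, y_labor = 1.5.
Shadow price of labor = 1.5.

1.5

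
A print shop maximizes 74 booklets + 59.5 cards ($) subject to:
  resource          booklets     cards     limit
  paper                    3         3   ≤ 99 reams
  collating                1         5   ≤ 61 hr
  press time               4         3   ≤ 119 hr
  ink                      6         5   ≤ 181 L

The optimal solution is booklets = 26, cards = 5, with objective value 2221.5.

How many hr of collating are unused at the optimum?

10

collating used = 1·26 + 5·5 = 51; slack = 61 − 51 = 10.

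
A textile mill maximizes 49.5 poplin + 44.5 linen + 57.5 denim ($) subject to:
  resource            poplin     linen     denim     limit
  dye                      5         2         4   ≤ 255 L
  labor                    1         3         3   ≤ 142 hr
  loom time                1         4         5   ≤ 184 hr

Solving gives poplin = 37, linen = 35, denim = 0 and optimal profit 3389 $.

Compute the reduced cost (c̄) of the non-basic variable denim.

-3

Binding: dye and labor. Non-binding: loom time (7 unused).
By complementary slackness, y = 0 for the non-binding constraint.
Dual feasibility on the basic columns requires 5·y_dye + 1·y_labor = 49.5, 2·y_dye + 3·y_labor = 44.5.
→ y_dye = 8 and y_labor = 9.5.
Reduced cost of denim: c₃ − yᵀa₃ = 57.5 − (8·4 + 9.5·3) = 57.5 − 60.5 = -3.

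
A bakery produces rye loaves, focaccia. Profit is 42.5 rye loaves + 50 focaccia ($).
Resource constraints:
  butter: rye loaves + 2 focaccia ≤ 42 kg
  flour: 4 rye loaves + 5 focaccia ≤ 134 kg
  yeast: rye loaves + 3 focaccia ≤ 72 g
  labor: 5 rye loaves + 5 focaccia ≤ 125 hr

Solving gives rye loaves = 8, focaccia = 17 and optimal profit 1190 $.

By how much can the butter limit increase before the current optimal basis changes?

Binding constraints: butter, labor. The basis is B = [[1,2],[5,5]] with det -5.
Per unit increase in butter, x* moves by d = (-1, 1).
The basis stays optimal until yeast becomes binding; allowable increase = 6.5 kg.

6.5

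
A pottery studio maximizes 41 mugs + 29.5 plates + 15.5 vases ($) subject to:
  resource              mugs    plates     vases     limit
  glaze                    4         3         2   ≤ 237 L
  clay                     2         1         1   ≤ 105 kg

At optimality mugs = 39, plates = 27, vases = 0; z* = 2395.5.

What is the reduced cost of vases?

-5

At the optimum: glaze uses 237 of 237 (binding); clay uses 105 of 105 (binding).
The binding rows give the dual system: 4·y_glaze + 2·y_clay = 41 and 3·y_glaze + 1·y_clay = 29.5.
→ y_glaze = 9 and y_clay = 2.5.
Reduced cost of vases: c₃ − yᵀa₃ = 15.5 − (9·2 + 2.5·1) = 15.5 − 20.5 = -5.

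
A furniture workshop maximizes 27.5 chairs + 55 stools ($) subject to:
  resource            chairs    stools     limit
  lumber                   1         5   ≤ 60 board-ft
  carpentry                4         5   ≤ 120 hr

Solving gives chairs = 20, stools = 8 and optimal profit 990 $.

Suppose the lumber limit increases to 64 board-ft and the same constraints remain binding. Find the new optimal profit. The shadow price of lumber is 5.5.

1012

Δb = 4, so new z* = 990 + (5.5)·(4) = 990 + 22 = 1012.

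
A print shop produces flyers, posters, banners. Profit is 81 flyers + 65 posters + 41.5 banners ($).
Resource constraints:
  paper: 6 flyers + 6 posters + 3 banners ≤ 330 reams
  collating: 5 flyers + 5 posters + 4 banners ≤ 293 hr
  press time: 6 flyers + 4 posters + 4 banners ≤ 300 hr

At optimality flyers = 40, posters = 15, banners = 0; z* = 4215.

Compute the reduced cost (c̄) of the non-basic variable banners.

Check each constraint at x*: paper 330/330 (tight); collating 275/293 (slack 18); press time 300/300 (tight).
Slack constraints have shadow price 0 (complementary slackness).
The binding rows give the dual system: 6·y_paper + 6·y_press time = 81 and 6·y_paper + 4·y_press time = 65.
This yields shadow prices y_paper = 5.5, y_press time = 8.
Reduced cost of banners: c₃ − yᵀa₃ = 41.5 − (5.5·3 + 8·4) = 41.5 − 48.5 = -7.

-7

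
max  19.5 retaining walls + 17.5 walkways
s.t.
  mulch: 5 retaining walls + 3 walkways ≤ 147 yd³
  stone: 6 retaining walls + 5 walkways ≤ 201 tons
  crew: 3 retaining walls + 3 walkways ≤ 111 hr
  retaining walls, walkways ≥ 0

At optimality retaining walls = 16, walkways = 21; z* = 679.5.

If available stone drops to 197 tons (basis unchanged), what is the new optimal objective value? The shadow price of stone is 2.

671.5

Δb = -4, so new z* = 679.5 + (2)·(-4) = 679.5 − 8 = 671.5.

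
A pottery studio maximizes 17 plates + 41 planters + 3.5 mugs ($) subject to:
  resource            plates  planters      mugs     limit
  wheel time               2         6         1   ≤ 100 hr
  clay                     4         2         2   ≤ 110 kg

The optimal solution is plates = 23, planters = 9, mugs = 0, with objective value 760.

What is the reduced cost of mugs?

Check each constraint at x*: wheel time 100/100 (tight); clay 110/110 (tight).
From A_Bᵀ y = c: 2·y_wheel time + 4·y_clay = 17; 6·y_wheel time + 2·y_clay = 41.
→ y_wheel time = 6.5 and y_clay = 1.
Reduced cost of mugs: c₃ − yᵀa₃ = 3.5 − (6.5·1 + 1·2) = 3.5 − 8.5 = -5.

-5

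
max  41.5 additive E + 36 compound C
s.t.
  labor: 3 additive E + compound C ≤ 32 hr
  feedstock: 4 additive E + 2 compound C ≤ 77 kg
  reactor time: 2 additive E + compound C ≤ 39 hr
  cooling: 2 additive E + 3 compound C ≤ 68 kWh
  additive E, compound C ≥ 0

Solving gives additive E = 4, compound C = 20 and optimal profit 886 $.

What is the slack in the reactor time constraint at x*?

11

reactor time used = 2·4 + 1·20 = 28; slack = 39 − 28 = 11.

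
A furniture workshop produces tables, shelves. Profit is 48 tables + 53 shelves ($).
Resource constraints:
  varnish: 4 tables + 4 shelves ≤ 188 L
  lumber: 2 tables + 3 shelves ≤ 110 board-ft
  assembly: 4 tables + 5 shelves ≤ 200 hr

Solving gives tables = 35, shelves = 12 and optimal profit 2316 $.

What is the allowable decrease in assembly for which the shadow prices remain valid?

12

Binding constraints: varnish, assembly. The basis is B = [[4,4],[4,5]] with det 4.
Per unit decrease in assembly, x* moves by d = (1, -1).
The basis stays optimal until shelves reaches 0; allowable decrease = 12 hr.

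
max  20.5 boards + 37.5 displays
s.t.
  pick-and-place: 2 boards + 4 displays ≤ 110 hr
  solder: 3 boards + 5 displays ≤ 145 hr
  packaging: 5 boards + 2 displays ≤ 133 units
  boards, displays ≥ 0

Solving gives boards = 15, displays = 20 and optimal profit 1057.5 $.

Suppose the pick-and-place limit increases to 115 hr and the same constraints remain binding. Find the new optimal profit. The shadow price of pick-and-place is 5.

Δb = 5, so new z* = 1057.5 + (5)·(5) = 1057.5 + 25 = 1082.5.

1082.5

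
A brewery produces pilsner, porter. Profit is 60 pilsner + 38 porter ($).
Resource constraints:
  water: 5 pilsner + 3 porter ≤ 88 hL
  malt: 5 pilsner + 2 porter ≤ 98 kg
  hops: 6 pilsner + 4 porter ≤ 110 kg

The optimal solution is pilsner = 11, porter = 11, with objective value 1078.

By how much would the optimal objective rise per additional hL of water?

6

Binding: water and hops. Non-binding: malt (21 unused).
Since malt is not tight, its dual is 0.
Dual feasibility on the basic columns requires 5·y_water + 6·y_hops = 60, 3·y_water + 4·y_hops = 38.
→ y_water = 6 and y_hops = 5.
Shadow price of water = 6.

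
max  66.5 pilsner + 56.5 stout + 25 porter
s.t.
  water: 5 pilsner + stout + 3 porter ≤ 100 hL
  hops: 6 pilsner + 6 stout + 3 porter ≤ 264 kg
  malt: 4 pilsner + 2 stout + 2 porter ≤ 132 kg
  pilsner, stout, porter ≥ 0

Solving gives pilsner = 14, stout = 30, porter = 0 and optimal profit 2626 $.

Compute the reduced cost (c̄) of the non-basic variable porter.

Binding: water and hops. Non-binding: malt (16 unused).
By complementary slackness, y = 0 for the non-binding constraint.
The binding rows give the dual system: 5·y_water + 6·y_hops = 66.5 and 1·y_water + 6·y_hops = 56.5.
Solving: y_water = 2.5, y_hops = 9.
Reduced cost of porter: c₃ − yᵀa₃ = 25 − (2.5·3 + 9·3) = 25 − 34.5 = -9.5.

-9.5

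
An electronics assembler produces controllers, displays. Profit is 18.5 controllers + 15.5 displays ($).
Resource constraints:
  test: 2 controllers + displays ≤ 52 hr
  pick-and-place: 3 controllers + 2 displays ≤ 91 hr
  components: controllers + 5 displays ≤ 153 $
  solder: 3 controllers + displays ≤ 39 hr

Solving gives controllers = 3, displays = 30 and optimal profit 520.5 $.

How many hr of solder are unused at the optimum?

solder used = 3·3 + 1·30 = 39; slack = 39 − 39 = 0.

0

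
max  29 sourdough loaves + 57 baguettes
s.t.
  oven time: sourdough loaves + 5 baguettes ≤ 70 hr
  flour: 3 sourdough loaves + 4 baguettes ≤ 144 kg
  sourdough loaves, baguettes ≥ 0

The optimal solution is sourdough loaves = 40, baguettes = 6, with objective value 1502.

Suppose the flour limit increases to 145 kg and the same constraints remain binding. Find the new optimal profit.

Both oven time and flour are binding at x*.
Dual feasibility on the basic columns requires 1·y_oven time + 3·y_flour = 29, 5·y_oven time + 4·y_flour = 57.
Solving: y_oven time = 5, y_flour = 8.
Δz = y_flour·Δb = 8 × (1) = 8, so new z* = 1502 + 8 = 1510.

1510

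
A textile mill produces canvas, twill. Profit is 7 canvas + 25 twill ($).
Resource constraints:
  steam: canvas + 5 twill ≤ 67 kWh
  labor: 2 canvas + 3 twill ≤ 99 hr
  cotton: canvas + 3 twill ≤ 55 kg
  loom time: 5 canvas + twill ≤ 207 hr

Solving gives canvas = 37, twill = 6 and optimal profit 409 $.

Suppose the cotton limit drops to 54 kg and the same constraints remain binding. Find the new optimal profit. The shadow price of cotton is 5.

404

Δb = -1, so new z* = 409 + (5)·(-1) = 409 − 5 = 404.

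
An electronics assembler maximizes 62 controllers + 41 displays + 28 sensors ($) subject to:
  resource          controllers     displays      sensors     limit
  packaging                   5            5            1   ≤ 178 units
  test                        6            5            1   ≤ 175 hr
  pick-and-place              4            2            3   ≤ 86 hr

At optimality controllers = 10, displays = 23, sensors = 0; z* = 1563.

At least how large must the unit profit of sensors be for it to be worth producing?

29

Check each constraint at x*: packaging 165/178 (slack 13); test 175/175 (tight); pick-and-place 86/86 (tight).
Since packaging is not tight, its dual is 0.
From A_Bᵀ y = c: 6·y_test + 4·y_pick-and-place = 62; 5·y_test + 2·y_pick-and-place = 41.
→ y_test = 5 and y_pick-and-place = 8.
sensors enters the basis when its profit ≥ yᵀa₃ = 5·1 + 8·3 = 29.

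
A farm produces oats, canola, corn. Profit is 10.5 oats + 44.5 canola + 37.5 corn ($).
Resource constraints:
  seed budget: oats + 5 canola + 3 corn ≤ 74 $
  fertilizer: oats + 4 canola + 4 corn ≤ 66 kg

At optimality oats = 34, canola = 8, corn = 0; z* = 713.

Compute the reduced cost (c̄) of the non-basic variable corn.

At the optimum: seed budget uses 74 of 74 (binding); fertilizer uses 66 of 66 (binding).
From A_Bᵀ y = c: 1·y_seed budget + 1·y_fertilizer = 10.5; 5·y_seed budget + 4·y_fertilizer = 44.5.
→ y_seed budget = 2.5 and y_fertilizer = 8.
Reduced cost of corn: c₃ − yᵀa₃ = 37.5 − (2.5·3 + 8·4) = 37.5 − 39.5 = -2.

-2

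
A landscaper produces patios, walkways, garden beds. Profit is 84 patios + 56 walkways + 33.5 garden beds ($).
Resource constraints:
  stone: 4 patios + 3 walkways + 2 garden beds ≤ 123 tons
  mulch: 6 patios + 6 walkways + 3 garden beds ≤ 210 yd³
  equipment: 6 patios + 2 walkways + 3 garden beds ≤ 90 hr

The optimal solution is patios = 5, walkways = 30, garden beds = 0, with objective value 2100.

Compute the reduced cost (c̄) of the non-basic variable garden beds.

-8.5

Binding: mulch and equipment. Non-binding: stone (13 unused).
By complementary slackness, y = 0 for the non-binding constraint.
The binding rows give the dual system: 6·y_mulch + 6·y_equipment = 84 and 6·y_mulch + 2·y_equipment = 56.
Solving: y_mulch = 7, y_equipment = 7.
Reduced cost of garden beds: c₃ − yᵀa₃ = 33.5 − (7·3 + 7·3) = 33.5 − 42 = -8.5.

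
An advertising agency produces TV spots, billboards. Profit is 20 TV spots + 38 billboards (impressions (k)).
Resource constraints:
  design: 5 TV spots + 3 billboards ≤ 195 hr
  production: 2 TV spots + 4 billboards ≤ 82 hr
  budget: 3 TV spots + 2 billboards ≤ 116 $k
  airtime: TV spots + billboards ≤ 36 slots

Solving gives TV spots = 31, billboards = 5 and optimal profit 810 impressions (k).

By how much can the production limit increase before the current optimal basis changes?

Binding constraints: production, airtime. The basis is B = [[2,4],[1,1]] with det -2.
Per unit increase in production, x* moves by d = (-0.5, 0.5).
The basis stays optimal until TV spots reaches 0; allowable increase = 62 hr.

62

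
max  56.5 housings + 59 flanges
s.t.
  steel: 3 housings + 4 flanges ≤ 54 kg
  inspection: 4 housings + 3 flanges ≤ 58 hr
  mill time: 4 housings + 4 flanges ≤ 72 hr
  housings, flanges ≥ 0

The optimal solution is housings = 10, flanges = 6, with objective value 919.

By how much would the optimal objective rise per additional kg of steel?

Check each constraint at x*: steel 54/54 (tight); inspection 58/58 (tight); mill time 64/72 (slack 8).
Since mill time is not tight, its dual is 0.
The binding rows give the dual system: 3·y_steel + 4·y_inspection = 56.5 and 4·y_steel + 3·y_inspection = 59.
Solving: y_steel = 9.5, y_inspection = 7.
Shadow price of steel = 9.5.

9.5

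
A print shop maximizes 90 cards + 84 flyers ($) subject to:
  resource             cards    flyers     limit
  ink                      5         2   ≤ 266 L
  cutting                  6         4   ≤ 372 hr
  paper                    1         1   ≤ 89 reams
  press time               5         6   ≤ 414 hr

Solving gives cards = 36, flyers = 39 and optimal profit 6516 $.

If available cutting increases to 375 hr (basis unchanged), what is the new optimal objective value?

6538.5

Binding: cutting and press time. Non-binding: ink (8 unused), paper (14 unused).
Slack constraints have shadow price 0 (complementary slackness).
The binding rows give the dual system: 6·y_cutting + 5·y_press time = 90 and 4·y_cutting + 6·y_press time = 84.
→ y_cutting = 7.5 and y_press time = 9.
Δz = y_cutting·Δb = 7.5 × (3) = 22.5, so new z* = 6516 + 22.5 = 6538.5.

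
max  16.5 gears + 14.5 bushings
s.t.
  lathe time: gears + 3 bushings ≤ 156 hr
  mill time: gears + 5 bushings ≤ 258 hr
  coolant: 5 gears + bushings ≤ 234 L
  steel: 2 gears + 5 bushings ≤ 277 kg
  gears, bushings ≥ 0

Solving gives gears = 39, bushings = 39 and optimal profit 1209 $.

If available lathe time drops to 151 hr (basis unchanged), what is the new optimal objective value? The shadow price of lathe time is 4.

1189

Δb = -5, so new z* = 1209 + (4)·(-5) = 1209 − 20 = 1189.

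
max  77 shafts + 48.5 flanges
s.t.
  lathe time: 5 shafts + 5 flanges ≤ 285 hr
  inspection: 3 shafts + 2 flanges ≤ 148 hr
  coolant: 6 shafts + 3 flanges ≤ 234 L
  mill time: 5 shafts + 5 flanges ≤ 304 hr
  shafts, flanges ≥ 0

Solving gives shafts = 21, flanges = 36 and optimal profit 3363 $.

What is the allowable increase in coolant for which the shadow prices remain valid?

39

Binding constraints: lathe time, coolant. The basis is B = [[5,5],[6,3]] with det -15.
Per unit increase in coolant, x* moves by d = (0.3333, -0.3333).
The basis stays optimal until inspection becomes binding; allowable increase = 39 L.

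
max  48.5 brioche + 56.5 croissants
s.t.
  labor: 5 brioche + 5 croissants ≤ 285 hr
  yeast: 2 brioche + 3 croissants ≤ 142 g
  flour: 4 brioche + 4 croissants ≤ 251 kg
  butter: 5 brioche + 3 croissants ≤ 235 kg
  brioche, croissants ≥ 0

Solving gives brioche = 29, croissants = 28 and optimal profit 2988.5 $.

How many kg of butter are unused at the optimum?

butter used = 5·29 + 3·28 = 229; slack = 235 − 229 = 6.

6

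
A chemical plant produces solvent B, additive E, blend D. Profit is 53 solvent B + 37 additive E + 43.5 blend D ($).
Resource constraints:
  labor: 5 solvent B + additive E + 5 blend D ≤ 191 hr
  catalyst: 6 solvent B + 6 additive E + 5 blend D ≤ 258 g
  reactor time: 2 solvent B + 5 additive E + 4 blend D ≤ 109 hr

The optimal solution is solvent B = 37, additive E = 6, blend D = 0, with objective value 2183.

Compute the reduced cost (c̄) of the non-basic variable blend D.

-4

At the optimum: labor uses 191 of 191 (binding); catalyst uses 258 of 258 (binding); reactor time uses 104 of 109 (slack = 5).
Since reactor time is not tight, its dual is 0.
From A_Bᵀ y = c: 5·y_labor + 6·y_catalyst = 53; 1·y_labor + 6·y_catalyst = 37.
→ y_labor = 4 and y_catalyst = 5.5.
Reduced cost of blend D: c₃ − yᵀa₃ = 43.5 − (4·5 + 5.5·5) = 43.5 − 47.5 = -4.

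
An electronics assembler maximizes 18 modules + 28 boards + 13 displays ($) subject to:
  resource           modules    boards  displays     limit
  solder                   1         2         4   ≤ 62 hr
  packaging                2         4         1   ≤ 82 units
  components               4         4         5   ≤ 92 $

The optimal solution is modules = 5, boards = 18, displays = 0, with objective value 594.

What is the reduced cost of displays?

Binding: packaging and components. Non-binding: solder (21 unused).
Slack constraints have shadow price 0 (complementary slackness).
Dual feasibility on the basic columns requires 2·y_packaging + 4·y_components = 18, 4·y_packaging + 4·y_components = 28.
This yields shadow prices y_packaging = 5, y_components = 2.
Reduced cost of displays: c₃ − yᵀa₃ = 13 − (5·1 + 2·5) = 13 − 15 = -2.

-2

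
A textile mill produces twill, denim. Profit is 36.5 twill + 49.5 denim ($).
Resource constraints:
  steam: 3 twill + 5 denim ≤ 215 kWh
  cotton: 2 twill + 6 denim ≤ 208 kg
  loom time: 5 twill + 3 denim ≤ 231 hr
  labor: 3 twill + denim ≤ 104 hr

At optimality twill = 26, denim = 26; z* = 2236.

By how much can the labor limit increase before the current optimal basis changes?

Binding constraints: cotton, labor. The basis is B = [[2,6],[3,1]] with det -16.
Per unit increase in labor, x* moves by d = (0.375, -0.125).
The basis stays optimal until steam becomes binding; allowable increase = 14 hr.

14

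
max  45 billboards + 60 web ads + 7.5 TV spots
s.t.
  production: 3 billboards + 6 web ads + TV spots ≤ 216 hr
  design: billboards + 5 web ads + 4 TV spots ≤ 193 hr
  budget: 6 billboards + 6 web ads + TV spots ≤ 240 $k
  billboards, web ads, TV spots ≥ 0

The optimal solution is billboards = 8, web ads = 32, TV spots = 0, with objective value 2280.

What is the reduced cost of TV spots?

At the optimum: production uses 216 of 216 (binding); design uses 168 of 193 (slack = 25); budget uses 240 of 240 (binding).
Slack constraints have shadow price 0 (complementary slackness).
The binding rows give the dual system: 3·y_production + 6·y_budget = 45 and 6·y_production + 6·y_budget = 60.
→ y_production = 5 and y_budget = 5.
Reduced cost of TV spots: c₃ − yᵀa₃ = 7.5 − (5·1 + 5·1) = 7.5 − 10 = -2.5.

-2.5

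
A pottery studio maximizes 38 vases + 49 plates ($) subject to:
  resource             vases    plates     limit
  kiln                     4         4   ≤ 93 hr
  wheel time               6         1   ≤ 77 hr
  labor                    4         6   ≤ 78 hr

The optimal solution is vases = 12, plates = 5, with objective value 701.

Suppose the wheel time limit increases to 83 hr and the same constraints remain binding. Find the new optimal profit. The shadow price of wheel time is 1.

707

Δb = 6, so new z* = 701 + (1)·(6) = 701 + 6 = 707.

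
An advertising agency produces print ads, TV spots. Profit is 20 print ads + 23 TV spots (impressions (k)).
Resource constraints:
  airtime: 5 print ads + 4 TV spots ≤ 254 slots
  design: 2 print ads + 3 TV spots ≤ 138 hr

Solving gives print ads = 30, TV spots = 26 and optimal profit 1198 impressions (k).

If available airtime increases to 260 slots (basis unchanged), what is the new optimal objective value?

1210

Check each constraint at x*: airtime 254/254 (tight); design 138/138 (tight).
Dual feasibility on the basic columns requires 5·y_airtime + 2·y_design = 20, 4·y_airtime + 3·y_design = 23.
Solving: y_airtime = 2, y_design = 5.
Δz = y_airtime·Δb = 2 × (6) = 12, so new z* = 1198 + 12 = 1210.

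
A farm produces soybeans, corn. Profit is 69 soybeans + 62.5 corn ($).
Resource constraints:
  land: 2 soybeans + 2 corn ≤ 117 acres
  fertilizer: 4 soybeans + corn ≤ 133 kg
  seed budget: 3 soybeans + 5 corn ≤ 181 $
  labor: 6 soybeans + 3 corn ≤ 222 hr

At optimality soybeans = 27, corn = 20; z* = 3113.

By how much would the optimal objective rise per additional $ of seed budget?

8

At the optimum: land uses 94 of 117 (slack = 23); fertilizer uses 128 of 133 (slack = 5); seed budget uses 181 of 181 (binding); labor uses 222 of 222 (binding).
By complementary slackness, y = 0 for the non-binding constraints.
Dual feasibility on the basic columns requires 3·y_seed budget + 6·y_labor = 69, 5·y_seed budget + 3·y_labor = 62.5.
→ y_seed budget = 8 and y_labor = 7.5.
Shadow price of seed budget = 8.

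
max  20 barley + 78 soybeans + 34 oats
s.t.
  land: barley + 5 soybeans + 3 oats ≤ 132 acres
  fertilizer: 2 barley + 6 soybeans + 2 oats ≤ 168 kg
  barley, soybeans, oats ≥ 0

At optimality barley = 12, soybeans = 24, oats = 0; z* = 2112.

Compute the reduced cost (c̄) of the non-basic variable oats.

-4

Both land and fertilizer are binding at x*.
From A_Bᵀ y = c: 1·y_land + 2·y_fertilizer = 20; 5·y_land + 6·y_fertilizer = 78.
This yields shadow prices y_land = 9, y_fertilizer = 5.5.
Reduced cost of oats: c₃ − yᵀa₃ = 34 − (9·3 + 5.5·2) = 34 − 38 = -4.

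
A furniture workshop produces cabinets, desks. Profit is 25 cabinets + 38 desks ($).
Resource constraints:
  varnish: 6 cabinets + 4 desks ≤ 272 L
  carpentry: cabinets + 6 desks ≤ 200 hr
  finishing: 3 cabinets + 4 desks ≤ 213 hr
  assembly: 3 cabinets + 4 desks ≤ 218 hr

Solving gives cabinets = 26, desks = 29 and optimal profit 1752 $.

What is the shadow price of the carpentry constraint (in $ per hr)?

4

Binding: varnish and carpentry. Non-binding: finishing (19 unused), assembly (24 unused).
By complementary slackness, y = 0 for the non-binding constraints.
The binding rows give the dual system: 6·y_varnish + 1·y_carpentry = 25 and 4·y_varnish + 6·y_carpentry = 38.
This yields shadow prices y_varnish = 3.5, y_carpentry = 4.
Shadow price of carpentry = 4.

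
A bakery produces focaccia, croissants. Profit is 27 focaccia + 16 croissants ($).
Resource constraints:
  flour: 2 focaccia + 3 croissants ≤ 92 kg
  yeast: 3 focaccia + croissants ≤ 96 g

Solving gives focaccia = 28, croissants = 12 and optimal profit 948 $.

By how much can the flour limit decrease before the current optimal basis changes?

28

Binding constraints: flour, yeast. The basis is B = [[2,3],[3,1]] with det -7.
Per unit decrease in flour, x* moves by d = (0.1429, -0.4286).
The basis stays optimal until croissants reaches 0; allowable decrease = 28 kg.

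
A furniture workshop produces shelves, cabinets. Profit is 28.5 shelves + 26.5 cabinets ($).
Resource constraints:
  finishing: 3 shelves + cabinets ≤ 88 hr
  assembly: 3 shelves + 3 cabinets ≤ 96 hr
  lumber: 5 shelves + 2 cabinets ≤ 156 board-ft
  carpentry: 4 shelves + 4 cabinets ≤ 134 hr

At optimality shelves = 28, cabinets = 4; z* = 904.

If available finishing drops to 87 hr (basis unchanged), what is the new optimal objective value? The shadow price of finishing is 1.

Δb = -1, so new z* = 904 + (1)·(-1) = 904 − 1 = 903.

903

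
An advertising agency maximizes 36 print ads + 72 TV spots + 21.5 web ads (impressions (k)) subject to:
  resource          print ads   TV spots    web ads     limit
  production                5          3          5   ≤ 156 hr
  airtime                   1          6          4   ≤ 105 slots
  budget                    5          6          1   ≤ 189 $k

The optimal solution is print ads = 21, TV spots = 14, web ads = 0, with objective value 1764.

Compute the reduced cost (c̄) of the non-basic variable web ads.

Check each constraint at x*: production 147/156 (slack 9); airtime 105/105 (tight); budget 189/189 (tight).
Since production is not tight, its dual is 0.
Dual feasibility on the basic columns requires 1·y_airtime + 5·y_budget = 36, 6·y_airtime + 6·y_budget = 72.
This yields shadow prices y_airtime = 6, y_budget = 6.
Reduced cost of web ads: c₃ − yᵀa₃ = 21.5 − (6·4 + 6·1) = 21.5 − 30 = -8.5.

-8.5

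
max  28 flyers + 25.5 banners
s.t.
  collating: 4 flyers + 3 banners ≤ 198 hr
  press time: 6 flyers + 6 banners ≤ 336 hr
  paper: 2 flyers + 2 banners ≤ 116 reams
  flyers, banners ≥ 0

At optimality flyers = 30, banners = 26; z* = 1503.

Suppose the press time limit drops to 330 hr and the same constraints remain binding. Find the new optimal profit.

1485

Check each constraint at x*: collating 198/198 (tight); press time 336/336 (tight); paper 112/116 (slack 4).
Since paper is not tight, its dual is 0.
From A_Bᵀ y = c: 4·y_collating + 6·y_press time = 28; 3·y_collating + 6·y_press time = 25.5.
Solving: y_collating = 2.5, y_press time = 3.
Δz = y_press time·Δb = 3 × (-6) = -18, so new z* = 1503 − 18 = 1485.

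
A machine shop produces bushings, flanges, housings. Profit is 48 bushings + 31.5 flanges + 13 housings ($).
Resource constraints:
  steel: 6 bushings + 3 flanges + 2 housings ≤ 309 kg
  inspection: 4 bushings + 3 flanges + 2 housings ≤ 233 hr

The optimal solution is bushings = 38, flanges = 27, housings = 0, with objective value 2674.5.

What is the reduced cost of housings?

Check each constraint at x*: steel 309/309 (tight); inspection 233/233 (tight).
The binding rows give the dual system: 6·y_steel + 4·y_inspection = 48 and 3·y_steel + 3·y_inspection = 31.5.
Solving: y_steel = 3, y_inspection = 7.5.
Reduced cost of housings: c₃ − yᵀa₃ = 13 − (3·2 + 7.5·2) = 13 − 21 = -8.

-8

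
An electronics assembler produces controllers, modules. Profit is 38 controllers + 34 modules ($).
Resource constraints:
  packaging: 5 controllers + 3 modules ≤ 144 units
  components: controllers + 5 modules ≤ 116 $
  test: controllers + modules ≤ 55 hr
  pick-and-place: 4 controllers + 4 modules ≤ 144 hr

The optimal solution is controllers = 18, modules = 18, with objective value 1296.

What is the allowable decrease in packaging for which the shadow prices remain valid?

4

Binding constraints: packaging, pick-and-place. The basis is B = [[5,3],[4,4]] with det 8.
Per unit decrease in packaging, x* moves by d = (-0.5, 0.5).
The basis stays optimal until components becomes binding; allowable decrease = 4 units.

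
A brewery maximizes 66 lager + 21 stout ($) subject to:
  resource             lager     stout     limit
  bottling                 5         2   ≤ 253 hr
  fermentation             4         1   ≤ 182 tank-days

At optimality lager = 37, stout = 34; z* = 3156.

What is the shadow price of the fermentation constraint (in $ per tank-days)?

Both bottling and fermentation are binding at x*.
The binding rows give the dual system: 5·y_bottling + 4·y_fermentation = 66 and 2·y_bottling + 1·y_fermentation = 21.
→ y_bottling = 6 and y_fermentation = 9.
Shadow price of fermentation = 9.

9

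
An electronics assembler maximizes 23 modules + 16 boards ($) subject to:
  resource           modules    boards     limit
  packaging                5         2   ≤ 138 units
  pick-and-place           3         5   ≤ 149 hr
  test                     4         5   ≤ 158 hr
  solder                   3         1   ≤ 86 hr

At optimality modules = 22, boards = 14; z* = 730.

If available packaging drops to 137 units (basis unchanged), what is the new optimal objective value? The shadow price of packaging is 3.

727

Δb = -1, so new z* = 730 + (3)·(-1) = 730 − 3 = 727.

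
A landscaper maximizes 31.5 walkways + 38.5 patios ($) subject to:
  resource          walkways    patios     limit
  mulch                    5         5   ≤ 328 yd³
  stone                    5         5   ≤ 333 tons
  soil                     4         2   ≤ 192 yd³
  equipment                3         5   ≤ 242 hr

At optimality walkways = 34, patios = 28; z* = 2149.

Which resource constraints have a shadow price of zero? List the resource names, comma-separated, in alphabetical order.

mulch, stone

mulch: 310/328 (slack 18)
stone: 310/333 (slack 23)
soil: 192/192 (binding)
equipment: 242/242 (binding)
By complementary slackness, a constraint with positive slack has shadow price 0 → mulch, stone.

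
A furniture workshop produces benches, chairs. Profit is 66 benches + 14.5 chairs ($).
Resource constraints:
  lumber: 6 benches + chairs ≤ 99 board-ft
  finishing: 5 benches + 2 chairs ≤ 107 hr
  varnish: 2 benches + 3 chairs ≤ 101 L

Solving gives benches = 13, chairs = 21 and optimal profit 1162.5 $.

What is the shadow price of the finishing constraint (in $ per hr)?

Check each constraint at x*: lumber 99/99 (tight); finishing 107/107 (tight); varnish 89/101 (slack 12).
By complementary slackness, y = 0 for the non-binding constraint.
Dual feasibility on the basic columns requires 6·y_lumber + 5·y_finishing = 66, 1·y_lumber + 2·y_finishing = 14.5.
Solving: y_lumber = 8.5, y_finishing = 3.
Shadow price of finishing = 3.

3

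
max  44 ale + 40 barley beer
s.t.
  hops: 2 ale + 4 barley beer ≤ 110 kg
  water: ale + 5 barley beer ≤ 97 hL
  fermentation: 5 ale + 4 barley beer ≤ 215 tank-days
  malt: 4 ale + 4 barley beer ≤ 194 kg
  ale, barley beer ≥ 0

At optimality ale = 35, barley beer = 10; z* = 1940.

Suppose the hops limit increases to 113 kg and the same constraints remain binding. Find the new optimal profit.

Binding: hops and fermentation. Non-binding: water (12 unused), malt (14 unused).
By complementary slackness, y = 0 for the non-binding constraints.
The binding rows give the dual system: 2·y_hops + 5·y_fermentation = 44 and 4·y_hops + 4·y_fermentation = 40.
→ y_hops = 2 and y_fermentation = 8.
Δz = y_hops·Δb = 2 × (3) = 6, so new z* = 1940 + 6 = 1946.

1946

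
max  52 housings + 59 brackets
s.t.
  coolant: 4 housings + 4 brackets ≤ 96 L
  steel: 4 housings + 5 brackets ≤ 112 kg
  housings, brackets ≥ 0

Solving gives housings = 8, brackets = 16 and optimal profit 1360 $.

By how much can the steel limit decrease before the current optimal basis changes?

16

Binding constraints: coolant, steel. The basis is B = [[4,4],[4,5]] with det 4.
Per unit decrease in steel, x* moves by d = (1, -1).
The basis stays optimal until brackets reaches 0; allowable decrease = 16 kg.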